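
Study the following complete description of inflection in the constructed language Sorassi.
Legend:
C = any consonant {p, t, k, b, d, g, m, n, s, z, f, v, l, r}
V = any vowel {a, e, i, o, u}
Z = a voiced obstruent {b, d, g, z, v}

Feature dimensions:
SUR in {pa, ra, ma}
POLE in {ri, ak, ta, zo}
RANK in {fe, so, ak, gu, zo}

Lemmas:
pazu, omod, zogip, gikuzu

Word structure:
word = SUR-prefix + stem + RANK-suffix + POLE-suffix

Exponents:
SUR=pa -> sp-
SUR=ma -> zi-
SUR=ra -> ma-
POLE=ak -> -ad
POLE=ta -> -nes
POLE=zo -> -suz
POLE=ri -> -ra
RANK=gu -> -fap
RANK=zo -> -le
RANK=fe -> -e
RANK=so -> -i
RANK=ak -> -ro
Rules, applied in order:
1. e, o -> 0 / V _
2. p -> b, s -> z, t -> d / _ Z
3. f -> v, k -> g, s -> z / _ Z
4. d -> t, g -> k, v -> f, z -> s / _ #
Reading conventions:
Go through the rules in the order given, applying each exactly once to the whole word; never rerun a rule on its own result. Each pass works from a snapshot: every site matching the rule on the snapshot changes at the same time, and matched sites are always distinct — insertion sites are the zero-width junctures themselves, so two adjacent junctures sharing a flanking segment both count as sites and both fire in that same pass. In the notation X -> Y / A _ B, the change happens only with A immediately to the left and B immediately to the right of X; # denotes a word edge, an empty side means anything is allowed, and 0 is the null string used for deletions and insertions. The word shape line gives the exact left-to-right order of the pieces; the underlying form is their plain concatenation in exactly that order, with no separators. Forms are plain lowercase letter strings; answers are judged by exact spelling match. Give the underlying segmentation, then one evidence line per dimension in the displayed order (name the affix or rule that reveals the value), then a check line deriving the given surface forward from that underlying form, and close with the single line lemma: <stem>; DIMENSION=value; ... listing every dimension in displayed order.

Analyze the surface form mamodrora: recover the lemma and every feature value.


underlying: ma-omod-ro-ra
SUR=ra - signalled by the affix ma-
POLE=ri - signalled by the affix -ra
RANK=ak - signalled by the affix -ro
check: maomodrora -> mamodrora -> mamodrora -> mamodrora -> mamodrora
lemma: omod; SUR=ra; POLE=ri; RANK=ak


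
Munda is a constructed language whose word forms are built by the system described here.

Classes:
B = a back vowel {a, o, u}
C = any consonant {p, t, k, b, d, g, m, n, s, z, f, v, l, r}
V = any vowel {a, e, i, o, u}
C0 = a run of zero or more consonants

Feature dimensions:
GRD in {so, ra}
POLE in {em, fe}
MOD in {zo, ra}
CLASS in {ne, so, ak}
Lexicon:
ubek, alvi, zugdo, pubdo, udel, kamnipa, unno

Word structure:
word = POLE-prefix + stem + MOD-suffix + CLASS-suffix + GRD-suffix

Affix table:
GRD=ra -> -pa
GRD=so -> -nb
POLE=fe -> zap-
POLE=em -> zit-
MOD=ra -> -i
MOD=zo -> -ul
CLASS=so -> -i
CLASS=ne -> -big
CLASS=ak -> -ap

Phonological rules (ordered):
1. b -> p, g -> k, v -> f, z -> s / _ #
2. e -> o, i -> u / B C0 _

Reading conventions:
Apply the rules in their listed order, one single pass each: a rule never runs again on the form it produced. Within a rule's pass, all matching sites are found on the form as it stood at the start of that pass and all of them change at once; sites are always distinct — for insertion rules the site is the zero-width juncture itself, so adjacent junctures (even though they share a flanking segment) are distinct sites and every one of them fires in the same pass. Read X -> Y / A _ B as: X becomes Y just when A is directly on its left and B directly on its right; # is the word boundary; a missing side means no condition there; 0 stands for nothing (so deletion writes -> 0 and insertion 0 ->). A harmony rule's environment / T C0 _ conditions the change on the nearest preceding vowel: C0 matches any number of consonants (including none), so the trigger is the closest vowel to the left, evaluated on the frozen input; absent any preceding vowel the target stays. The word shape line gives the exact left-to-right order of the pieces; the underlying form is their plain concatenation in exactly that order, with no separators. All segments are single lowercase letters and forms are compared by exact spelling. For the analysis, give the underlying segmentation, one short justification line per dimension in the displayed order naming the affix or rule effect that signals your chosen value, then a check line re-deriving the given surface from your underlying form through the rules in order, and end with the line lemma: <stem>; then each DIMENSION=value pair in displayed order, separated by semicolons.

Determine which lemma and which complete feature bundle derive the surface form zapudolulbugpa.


underlying: zap-udel-ul-big-pa
GRD=ra - signalled by the affix -pa
POLE=fe - signalled by the affix zap-
MOD=zo - signalled by the affix -ul
CLASS=ne - signalled by the affix -big
check: zapudelulbigpa -> zapudelulbigpa -> zapudolulbugpa
lemma: udel; GRD=ra; POLE=fe; MOD=zo; CLASS=ne


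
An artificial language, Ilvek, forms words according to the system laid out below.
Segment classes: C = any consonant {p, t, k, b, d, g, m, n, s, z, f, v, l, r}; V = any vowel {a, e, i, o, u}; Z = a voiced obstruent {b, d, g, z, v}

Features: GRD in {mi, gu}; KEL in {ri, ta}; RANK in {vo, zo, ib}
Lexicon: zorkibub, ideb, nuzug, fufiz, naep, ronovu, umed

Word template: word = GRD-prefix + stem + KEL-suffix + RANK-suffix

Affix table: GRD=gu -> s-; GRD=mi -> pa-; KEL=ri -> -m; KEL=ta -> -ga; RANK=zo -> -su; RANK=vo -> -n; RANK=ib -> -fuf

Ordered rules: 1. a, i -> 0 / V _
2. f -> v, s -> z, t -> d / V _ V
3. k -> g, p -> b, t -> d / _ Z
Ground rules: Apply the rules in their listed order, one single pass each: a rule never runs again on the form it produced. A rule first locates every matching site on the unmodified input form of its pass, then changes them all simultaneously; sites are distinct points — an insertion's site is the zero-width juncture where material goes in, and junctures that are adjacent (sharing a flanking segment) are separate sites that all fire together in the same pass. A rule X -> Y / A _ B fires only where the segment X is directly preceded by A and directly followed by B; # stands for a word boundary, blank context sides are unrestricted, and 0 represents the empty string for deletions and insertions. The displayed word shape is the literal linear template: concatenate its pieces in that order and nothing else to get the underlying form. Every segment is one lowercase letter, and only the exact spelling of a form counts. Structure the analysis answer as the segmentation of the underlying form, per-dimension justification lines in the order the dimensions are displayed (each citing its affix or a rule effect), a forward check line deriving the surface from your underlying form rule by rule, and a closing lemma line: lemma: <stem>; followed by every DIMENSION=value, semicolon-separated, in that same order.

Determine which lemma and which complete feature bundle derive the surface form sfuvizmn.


underlying: s-fufiz-m-n
GRD=gu - signalled by the affix s-
KEL=ri - signalled by the affix -m
RANK=vo - signalled by the affix -n
check: sfufizmn -> sfufizmn -> sfuvizmn -> sfuvizmn
lemma: fufiz; GRD=gu; KEL=ri; RANK=vo


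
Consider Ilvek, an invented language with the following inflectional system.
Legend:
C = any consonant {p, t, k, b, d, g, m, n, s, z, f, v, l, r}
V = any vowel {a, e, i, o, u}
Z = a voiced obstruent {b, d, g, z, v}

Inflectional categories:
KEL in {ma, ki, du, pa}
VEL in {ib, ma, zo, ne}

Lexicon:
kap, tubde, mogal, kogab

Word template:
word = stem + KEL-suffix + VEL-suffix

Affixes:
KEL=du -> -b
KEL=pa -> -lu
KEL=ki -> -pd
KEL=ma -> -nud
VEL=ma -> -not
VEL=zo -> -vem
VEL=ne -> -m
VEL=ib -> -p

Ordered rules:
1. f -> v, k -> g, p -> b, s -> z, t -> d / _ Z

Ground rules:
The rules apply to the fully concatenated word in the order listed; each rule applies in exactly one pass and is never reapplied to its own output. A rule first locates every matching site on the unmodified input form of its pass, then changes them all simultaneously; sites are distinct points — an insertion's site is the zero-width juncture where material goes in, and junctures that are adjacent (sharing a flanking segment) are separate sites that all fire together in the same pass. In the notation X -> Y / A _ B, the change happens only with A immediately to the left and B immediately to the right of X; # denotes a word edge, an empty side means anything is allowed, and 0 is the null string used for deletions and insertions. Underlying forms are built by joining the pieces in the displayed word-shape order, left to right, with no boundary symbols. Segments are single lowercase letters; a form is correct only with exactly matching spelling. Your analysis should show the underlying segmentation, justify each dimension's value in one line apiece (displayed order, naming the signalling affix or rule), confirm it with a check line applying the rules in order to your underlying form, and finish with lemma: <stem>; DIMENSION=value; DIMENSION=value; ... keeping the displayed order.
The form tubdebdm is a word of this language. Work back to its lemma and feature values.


underlying: tubde-pd-m
KEL=ki - signalled by the affix -pd
VEL=ne - signalled by the affix -m
check: tubdepdm -> tubdebdm
lemma: tubde; KEL=ki; VEL=ne


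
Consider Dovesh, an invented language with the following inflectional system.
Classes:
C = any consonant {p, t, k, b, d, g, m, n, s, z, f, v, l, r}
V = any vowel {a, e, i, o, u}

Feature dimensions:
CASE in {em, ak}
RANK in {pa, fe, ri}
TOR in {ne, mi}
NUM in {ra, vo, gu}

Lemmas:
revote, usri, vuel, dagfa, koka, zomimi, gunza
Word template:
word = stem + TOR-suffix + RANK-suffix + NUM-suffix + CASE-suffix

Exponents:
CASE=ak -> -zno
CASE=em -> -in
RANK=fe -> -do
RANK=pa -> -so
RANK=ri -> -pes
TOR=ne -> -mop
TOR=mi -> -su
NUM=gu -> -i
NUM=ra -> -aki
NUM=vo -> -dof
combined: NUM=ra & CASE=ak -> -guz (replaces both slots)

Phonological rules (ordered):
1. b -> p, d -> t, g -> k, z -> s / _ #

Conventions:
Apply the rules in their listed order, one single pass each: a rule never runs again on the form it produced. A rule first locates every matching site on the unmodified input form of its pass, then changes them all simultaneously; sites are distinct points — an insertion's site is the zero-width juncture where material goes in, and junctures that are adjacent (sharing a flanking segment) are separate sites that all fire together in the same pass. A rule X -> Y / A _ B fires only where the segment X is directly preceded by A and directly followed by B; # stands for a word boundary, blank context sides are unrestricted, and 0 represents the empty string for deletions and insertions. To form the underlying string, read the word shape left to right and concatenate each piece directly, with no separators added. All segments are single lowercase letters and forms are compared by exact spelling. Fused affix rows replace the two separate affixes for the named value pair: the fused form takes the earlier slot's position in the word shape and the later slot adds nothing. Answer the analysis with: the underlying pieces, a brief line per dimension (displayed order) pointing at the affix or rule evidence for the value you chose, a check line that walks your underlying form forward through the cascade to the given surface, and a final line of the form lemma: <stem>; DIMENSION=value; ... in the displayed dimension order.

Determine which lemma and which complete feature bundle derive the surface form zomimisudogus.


underlying: zomimi-su-do-guz
CASE=ak - signalled by the combined affix row
RANK=fe - signalled by the affix -do
TOR=mi - signalled by the affix -su
NUM=ra - signalled by the combined affix row
check: zomimisudoguz -> zomimisudogus
lemma: zomimi; CASE=ak; RANK=fe; TOR=mi; NUM=ra


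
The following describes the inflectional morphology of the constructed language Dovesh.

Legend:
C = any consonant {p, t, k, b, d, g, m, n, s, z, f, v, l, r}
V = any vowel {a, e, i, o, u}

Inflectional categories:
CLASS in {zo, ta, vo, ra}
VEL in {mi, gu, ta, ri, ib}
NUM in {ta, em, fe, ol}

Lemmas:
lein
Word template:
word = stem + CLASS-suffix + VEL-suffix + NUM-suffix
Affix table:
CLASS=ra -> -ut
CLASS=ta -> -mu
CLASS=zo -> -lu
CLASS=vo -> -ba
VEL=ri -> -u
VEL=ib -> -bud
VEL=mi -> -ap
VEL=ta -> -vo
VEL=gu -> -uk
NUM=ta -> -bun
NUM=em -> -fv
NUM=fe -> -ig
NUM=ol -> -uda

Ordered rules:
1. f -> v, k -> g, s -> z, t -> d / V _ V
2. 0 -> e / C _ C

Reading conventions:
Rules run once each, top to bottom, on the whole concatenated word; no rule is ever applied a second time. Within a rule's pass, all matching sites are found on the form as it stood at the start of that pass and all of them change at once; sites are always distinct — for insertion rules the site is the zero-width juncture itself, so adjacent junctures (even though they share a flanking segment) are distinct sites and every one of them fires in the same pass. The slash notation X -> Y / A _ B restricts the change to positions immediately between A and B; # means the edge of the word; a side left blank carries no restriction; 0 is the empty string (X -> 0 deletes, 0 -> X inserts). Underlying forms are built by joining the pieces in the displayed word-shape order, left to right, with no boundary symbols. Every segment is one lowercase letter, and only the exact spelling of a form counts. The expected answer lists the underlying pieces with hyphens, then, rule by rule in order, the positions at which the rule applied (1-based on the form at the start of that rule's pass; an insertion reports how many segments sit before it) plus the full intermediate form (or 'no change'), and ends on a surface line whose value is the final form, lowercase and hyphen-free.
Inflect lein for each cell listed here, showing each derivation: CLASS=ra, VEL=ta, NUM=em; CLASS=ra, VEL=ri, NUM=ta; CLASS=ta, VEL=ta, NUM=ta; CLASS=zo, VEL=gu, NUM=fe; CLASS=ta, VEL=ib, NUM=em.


cell CLASS=ra, VEL=ta, NUM=em:
underlying: lein-ut-vo-fv
1. f -> v, k -> g, s -> z, t -> d / V _ V: no change
2. 0 -> e / C _ C: inserts after position(s) 6, 9: leinutevofev
surface: leinutevofev

cell CLASS=ra, VEL=ri, NUM=ta:
underlying: lein-ut-u-bun
1. f -> v, k -> g, s -> z, t -> d / V _ V: fires at position(s) 6: leinudubun
2. 0 -> e / C _ C: no change
surface: leinudubun

cell CLASS=ta, VEL=ta, NUM=ta:
underlying: lein-mu-vo-bun
1. f -> v, k -> g, s -> z, t -> d / V _ V: no change
2. 0 -> e / C _ C: inserts after position(s) 4: leinemuvobun
surface: leinemuvobun

cell CLASS=zo, VEL=gu, NUM=fe:
underlying: lein-lu-uk-ig
1. f -> v, k -> g, s -> z, t -> d / V _ V: fires at position(s) 8: leinluugig
2. 0 -> e / C _ C: inserts after position(s) 4: leineluugig
surface: leineluugig

cell CLASS=ta, VEL=ib, NUM=em:
underlying: lein-mu-bud-fv
1. f -> v, k -> g, s -> z, t -> d / V _ V: no change
2. 0 -> e / C _ C: inserts after position(s) 4, 9, 10: leinemubudefev
surface: leinemubudefev


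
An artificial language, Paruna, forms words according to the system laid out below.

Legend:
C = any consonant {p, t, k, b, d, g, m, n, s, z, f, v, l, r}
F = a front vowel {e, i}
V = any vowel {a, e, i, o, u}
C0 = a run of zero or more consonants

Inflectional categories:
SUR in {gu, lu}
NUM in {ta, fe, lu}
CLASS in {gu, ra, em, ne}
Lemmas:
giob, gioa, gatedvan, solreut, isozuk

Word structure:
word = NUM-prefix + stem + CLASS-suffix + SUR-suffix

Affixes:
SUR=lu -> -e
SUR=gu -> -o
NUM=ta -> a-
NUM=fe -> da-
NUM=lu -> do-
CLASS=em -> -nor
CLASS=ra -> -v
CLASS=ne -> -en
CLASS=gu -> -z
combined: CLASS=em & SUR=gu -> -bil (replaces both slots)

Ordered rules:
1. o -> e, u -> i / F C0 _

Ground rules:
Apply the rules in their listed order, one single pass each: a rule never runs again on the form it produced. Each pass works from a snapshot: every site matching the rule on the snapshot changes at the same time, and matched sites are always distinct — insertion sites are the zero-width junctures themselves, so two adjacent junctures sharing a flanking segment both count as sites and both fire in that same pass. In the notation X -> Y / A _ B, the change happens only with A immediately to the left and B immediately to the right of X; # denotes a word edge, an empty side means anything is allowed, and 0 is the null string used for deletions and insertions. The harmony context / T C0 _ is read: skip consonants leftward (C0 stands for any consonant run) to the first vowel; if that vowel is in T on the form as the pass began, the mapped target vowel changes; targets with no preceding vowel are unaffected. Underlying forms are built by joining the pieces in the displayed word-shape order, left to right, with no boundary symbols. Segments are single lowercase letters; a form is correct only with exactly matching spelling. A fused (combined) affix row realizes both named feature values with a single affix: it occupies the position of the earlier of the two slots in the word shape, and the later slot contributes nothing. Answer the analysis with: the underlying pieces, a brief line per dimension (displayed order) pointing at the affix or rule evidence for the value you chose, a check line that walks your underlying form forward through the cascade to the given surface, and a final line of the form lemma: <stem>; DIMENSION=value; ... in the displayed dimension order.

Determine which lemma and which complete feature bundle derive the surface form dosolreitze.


underlying: do-solreut-z-e
SUR=lu - signalled by the affix -e
NUM=lu - signalled by the affix do-
CLASS=gu - signalled by the affix -z
check: dosolreutze -> dosolreitze
lemma: solreut; SUR=lu; NUM=lu; CLASS=gu


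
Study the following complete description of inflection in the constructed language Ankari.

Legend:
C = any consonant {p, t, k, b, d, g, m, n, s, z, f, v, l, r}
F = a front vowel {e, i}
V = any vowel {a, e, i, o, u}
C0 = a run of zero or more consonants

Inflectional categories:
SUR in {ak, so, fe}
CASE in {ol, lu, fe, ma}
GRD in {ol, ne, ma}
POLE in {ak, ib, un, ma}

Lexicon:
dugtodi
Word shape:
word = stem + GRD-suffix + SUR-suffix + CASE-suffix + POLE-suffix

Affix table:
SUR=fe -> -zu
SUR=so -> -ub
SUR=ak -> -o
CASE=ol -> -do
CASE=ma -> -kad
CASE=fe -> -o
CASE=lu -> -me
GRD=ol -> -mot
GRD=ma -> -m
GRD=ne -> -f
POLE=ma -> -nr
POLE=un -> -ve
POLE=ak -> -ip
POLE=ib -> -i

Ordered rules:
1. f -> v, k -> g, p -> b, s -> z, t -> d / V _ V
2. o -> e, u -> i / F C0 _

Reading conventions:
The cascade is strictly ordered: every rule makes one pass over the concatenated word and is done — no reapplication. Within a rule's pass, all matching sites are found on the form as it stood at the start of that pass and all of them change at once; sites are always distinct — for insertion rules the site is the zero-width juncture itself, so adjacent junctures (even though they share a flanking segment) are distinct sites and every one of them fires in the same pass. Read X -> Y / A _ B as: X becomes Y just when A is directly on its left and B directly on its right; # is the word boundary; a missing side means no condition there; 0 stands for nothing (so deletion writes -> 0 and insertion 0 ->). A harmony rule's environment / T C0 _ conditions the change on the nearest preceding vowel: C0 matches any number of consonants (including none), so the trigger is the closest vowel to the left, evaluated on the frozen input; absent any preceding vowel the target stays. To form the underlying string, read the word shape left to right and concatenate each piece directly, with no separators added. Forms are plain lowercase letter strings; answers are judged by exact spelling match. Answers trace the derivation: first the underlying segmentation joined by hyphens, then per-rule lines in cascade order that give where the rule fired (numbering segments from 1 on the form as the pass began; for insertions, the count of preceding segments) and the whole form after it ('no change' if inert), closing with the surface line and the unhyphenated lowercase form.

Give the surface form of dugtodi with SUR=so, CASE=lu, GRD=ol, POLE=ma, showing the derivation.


underlying: dugtodi-mot-ub-me-nr
1. f -> v, k -> g, p -> b, s -> z, t -> d / V _ V: fires at position(s) 10: dugtodimodubmenr
2. o -> e, u -> i / F C0 _: fires at position(s) 9: dugtodimedubmenr
surface: dugtodimedubmenr


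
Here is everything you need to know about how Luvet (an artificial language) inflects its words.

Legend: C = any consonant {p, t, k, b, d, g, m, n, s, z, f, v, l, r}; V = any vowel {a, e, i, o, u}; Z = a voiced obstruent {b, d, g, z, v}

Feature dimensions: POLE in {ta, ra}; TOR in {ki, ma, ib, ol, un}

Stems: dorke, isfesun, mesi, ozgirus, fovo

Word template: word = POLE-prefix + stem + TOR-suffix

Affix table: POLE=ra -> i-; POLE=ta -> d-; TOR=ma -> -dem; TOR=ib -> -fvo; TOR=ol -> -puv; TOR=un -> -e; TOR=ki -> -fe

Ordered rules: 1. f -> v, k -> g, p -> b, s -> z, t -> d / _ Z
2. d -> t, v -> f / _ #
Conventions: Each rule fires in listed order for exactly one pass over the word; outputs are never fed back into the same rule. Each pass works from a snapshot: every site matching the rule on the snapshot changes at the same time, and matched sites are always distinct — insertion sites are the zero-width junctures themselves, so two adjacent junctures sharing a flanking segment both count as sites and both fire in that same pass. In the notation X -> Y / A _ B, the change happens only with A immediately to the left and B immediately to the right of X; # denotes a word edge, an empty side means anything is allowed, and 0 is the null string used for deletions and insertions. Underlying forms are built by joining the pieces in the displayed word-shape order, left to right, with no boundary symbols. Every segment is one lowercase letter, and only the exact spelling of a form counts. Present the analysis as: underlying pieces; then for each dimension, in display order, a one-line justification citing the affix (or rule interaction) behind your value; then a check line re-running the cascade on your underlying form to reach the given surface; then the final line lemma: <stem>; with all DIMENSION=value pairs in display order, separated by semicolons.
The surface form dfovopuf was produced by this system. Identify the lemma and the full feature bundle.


underlying: d-fovo-puv
POLE=ta - signalled by the affix d-
TOR=ol - signalled by the affix -puv
check: dfovopuv -> dfovopuv -> dfovopuf
lemma: fovo; POLE=ta; TOR=ol


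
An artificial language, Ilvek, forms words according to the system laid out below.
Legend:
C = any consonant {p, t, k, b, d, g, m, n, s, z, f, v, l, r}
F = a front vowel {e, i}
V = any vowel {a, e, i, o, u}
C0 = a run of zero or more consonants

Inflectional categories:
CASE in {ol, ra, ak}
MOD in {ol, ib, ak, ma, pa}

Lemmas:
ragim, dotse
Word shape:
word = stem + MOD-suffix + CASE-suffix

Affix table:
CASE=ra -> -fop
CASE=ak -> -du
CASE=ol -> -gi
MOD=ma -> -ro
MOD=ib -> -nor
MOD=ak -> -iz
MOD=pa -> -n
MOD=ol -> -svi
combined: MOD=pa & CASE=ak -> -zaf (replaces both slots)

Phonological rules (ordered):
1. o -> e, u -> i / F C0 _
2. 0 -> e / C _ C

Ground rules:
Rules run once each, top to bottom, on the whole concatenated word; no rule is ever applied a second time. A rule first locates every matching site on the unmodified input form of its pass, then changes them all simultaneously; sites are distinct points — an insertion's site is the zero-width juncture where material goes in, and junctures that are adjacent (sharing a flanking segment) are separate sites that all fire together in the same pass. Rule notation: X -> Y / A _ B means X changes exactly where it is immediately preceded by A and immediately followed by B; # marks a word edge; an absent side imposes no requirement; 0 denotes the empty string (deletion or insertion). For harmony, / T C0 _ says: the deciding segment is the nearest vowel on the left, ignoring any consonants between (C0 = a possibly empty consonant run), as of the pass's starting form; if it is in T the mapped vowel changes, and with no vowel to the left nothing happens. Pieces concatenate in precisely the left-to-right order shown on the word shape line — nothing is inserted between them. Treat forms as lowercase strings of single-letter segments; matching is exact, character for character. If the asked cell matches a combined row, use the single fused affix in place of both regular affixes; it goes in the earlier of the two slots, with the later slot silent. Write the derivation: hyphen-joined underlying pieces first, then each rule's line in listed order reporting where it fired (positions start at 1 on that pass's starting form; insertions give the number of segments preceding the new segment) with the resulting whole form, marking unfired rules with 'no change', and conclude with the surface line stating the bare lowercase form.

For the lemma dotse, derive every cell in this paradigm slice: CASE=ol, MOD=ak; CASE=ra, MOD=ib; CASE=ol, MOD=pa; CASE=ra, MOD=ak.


cell CASE=ol, MOD=ak:
underlying: dotse-iz-gi
1. o -> e, u -> i / F C0 _: no change
2. 0 -> e / C _ C: inserts after position(s) 3, 7: doteseizegi
surface: doteseizegi

cell CASE=ra, MOD=ib:
underlying: dotse-nor-fop
1. o -> e, u -> i / F C0 _: fires at position(s) 7: dotsenerfop
2. 0 -> e / C _ C: inserts after position(s) 3, 8: dotesenerefop
surface: dotesenerefop

cell CASE=ol, MOD=pa:
underlying: dotse-n-gi
1. o -> e, u -> i / F C0 _: no change
2. 0 -> e / C _ C: inserts after position(s) 3, 6: dotesenegi
surface: dotesenegi

cell CASE=ra, MOD=ak:
underlying: dotse-iz-fop
1. o -> e, u -> i / F C0 _: fires at position(s) 9: dotseizfep
2. 0 -> e / C _ C: inserts after position(s) 3, 7: doteseizefep
surface: doteseizefep


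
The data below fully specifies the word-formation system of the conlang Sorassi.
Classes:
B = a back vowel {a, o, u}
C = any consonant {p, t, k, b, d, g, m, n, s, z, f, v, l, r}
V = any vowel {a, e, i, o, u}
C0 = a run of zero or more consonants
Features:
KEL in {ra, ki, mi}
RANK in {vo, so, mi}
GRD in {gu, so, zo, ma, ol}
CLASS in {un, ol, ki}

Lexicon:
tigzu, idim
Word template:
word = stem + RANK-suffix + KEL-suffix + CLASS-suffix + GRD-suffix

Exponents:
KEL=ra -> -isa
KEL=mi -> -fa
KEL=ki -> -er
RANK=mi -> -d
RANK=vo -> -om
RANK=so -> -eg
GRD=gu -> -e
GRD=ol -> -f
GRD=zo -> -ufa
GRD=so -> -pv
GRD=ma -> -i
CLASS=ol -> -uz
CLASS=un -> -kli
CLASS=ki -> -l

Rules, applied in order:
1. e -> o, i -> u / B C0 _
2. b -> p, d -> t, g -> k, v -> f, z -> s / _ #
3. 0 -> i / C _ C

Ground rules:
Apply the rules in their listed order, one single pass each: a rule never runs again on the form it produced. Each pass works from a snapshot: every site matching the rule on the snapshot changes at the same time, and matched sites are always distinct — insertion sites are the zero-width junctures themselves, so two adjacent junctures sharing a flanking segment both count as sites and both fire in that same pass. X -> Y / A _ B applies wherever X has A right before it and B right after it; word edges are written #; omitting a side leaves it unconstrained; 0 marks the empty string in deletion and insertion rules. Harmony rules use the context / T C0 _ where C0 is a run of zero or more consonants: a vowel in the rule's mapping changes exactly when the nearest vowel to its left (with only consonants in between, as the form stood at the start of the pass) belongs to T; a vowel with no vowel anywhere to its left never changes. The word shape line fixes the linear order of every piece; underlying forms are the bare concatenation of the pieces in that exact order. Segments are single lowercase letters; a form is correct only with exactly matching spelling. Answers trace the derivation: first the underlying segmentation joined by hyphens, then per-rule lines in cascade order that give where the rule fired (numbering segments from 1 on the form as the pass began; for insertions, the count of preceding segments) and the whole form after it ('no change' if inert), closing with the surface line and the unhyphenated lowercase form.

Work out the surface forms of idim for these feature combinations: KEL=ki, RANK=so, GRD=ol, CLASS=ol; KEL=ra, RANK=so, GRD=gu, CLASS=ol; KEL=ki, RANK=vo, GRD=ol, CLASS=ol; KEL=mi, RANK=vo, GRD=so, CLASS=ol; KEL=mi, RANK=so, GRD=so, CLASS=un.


cell KEL=ki, RANK=so, GRD=ol, CLASS=ol:
underlying: idim-eg-er-uz-f
1. e -> o, i -> u / B C0 _: no change
2. b -> p, d -> t, g -> k, v -> f, z -> s / _ #: no change
3. 0 -> i / C _ C: inserts after position(s) 10: idimegeruzif
surface: idimegeruzif

cell KEL=ra, RANK=so, GRD=gu, CLASS=ol:
underlying: idim-eg-isa-uz-e
1. e -> o, i -> u / B C0 _: fires at position(s) 12: idimegisauzo
2. b -> p, d -> t, g -> k, v -> f, z -> s / _ #: no change
3. 0 -> i / C _ C: no change
surface: idimegisauzo

cell KEL=ki, RANK=vo, GRD=ol, CLASS=ol:
underlying: idim-om-er-uz-f
1. e -> o, i -> u / B C0 _: fires at position(s) 7: idimomoruzf
2. b -> p, d -> t, g -> k, v -> f, z -> s / _ #: no change
3. 0 -> i / C _ C: inserts after position(s) 10: idimomoruzif
surface: idimomoruzif

cell KEL=mi, RANK=vo, GRD=so, CLASS=ol:
underlying: idim-om-fa-uz-pv
1. e -> o, i -> u / B C0 _: no change
2. b -> p, d -> t, g -> k, v -> f, z -> s / _ #: fires at position(s) 12: idimomfauzpf
3. 0 -> i / C _ C: inserts after position(s) 6, 10, 11: idimomifauzipif
surface: idimomifauzipif

cell KEL=mi, RANK=so, GRD=so, CLASS=un:
underlying: idim-eg-fa-kli-pv
1. e -> o, i -> u / B C0 _: fires at position(s) 11: idimegfaklupv
2. b -> p, d -> t, g -> k, v -> f, z -> s / _ #: fires at position(s) 13: idimegfaklupf
3. 0 -> i / C _ C: inserts after position(s) 6, 9, 12: idimegifakilupif
surface: idimegifakilupif


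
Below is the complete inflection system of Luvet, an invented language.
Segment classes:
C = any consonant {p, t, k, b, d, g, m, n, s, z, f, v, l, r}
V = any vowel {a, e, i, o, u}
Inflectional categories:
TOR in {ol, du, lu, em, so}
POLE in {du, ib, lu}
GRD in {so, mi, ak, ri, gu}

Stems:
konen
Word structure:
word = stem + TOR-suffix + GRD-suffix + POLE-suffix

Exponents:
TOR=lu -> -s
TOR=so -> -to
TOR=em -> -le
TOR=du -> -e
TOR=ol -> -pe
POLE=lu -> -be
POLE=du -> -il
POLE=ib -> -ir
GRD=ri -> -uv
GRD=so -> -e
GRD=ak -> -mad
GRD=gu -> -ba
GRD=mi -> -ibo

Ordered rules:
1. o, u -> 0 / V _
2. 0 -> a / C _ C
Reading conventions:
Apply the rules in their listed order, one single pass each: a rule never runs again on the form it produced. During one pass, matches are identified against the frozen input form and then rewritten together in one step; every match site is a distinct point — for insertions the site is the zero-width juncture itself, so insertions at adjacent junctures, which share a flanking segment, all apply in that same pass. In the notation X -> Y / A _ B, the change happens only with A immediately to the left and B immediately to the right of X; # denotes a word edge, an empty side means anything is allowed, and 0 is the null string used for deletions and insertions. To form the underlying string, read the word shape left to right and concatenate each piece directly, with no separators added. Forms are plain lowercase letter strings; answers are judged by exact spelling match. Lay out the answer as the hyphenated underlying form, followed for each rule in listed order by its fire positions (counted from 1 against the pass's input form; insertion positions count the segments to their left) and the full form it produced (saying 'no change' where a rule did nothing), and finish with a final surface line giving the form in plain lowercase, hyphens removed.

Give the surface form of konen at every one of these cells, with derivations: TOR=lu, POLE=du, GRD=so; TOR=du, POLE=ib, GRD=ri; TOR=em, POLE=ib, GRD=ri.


cell TOR=lu, POLE=du, GRD=so:
underlying: konen-s-e-il
1. o, u -> 0 / V _: no change
2. 0 -> a / C _ C: inserts after position(s) 5: konenaseil
surface: konenaseil

cell TOR=du, POLE=ib, GRD=ri:
underlying: konen-e-uv-ir
1. o, u -> 0 / V _: fires at position(s) 7: konenevir
2. 0 -> a / C _ C: no change
surface: konenevir

cell TOR=em, POLE=ib, GRD=ri:
underlying: konen-le-uv-ir
1. o, u -> 0 / V _: fires at position(s) 8: konenlevir
2. 0 -> a / C _ C: inserts after position(s) 5: konenalevir
surface: konenalevir


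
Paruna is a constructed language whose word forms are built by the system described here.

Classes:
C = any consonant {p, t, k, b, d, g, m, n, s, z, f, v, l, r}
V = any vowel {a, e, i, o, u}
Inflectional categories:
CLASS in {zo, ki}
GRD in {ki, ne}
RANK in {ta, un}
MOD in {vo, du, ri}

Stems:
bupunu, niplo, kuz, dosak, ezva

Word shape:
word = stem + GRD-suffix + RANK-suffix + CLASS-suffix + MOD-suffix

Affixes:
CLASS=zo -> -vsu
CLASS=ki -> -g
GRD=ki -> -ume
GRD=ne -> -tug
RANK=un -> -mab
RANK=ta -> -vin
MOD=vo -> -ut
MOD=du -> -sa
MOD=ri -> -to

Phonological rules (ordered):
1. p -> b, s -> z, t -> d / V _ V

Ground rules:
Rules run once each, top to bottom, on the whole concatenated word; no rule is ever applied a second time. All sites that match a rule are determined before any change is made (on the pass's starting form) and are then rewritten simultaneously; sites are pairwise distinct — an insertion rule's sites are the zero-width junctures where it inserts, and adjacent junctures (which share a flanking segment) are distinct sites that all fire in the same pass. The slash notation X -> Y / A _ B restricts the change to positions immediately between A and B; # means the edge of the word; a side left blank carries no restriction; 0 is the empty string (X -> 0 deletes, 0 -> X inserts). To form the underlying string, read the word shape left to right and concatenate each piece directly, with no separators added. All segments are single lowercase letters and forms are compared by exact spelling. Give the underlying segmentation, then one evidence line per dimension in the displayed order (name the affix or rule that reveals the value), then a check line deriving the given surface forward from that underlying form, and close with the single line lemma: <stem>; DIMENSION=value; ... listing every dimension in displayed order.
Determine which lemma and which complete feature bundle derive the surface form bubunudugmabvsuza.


underlying: bupunu-tug-mab-vsu-sa
CLASS=zo - signalled by the affix -vsu
GRD=ne - signalled by the affix -tug
RANK=un - signalled by the affix -mab
MOD=du - signalled by the affix -sa
check: bupunutugmabvsusa -> bubunudugmabvsuza
lemma: bupunu; CLASS=zo; GRD=ne; RANK=un; MOD=du


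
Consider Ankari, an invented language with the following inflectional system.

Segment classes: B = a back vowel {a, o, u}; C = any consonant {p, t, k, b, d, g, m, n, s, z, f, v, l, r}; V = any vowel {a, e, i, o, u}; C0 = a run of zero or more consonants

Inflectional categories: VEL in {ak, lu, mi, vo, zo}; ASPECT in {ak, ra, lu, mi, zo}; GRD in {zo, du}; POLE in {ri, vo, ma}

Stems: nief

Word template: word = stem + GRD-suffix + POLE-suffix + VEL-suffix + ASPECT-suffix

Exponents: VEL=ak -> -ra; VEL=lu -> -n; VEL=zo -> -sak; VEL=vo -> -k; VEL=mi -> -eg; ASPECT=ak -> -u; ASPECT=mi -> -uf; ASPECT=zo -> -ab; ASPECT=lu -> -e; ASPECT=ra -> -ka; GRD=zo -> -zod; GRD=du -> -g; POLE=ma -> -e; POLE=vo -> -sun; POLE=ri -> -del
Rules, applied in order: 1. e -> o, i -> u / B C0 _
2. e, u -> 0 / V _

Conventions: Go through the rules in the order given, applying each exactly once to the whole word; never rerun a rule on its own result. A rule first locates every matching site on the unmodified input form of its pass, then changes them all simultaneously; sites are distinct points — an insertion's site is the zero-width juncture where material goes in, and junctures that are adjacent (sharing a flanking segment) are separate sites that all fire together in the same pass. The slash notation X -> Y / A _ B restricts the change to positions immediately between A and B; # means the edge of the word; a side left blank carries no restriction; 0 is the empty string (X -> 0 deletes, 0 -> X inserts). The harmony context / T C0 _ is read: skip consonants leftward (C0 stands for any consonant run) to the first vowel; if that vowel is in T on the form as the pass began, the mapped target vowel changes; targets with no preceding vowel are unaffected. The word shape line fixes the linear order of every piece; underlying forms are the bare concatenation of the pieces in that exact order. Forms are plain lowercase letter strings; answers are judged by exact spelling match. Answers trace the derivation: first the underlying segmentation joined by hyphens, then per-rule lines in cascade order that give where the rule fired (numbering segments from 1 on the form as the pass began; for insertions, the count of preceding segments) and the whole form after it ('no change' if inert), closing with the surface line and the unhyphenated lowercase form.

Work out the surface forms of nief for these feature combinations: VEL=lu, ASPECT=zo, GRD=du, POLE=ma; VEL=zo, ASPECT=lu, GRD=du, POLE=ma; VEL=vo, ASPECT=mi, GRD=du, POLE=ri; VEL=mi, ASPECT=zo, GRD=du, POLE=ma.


cell VEL=lu, ASPECT=zo, GRD=du, POLE=ma:
underlying: nief-g-e-n-ab
1. e -> o, i -> u / B C0 _: no change
2. e, u -> 0 / V _: fires at position(s) 3: nifgenab
surface: nifgenab

cell VEL=zo, ASPECT=lu, GRD=du, POLE=ma:
underlying: nief-g-e-sak-e
1. e -> o, i -> u / B C0 _: fires at position(s) 10: niefgesako
2. e, u -> 0 / V _: fires at position(s) 3: nifgesako
surface: nifgesako

cell VEL=vo, ASPECT=mi, GRD=du, POLE=ri:
underlying: nief-g-del-k-uf
1. e -> o, i -> u / B C0 _: no change
2. e, u -> 0 / V _: fires at position(s) 3: nifgdelkuf
surface: nifgdelkuf

cell VEL=mi, ASPECT=zo, GRD=du, POLE=ma:
underlying: nief-g-e-eg-ab
1. e -> o, i -> u / B C0 _: no change
2. e, u -> 0 / V _: fires at position(s) 3, 7: nifgegab
surface: nifgegab


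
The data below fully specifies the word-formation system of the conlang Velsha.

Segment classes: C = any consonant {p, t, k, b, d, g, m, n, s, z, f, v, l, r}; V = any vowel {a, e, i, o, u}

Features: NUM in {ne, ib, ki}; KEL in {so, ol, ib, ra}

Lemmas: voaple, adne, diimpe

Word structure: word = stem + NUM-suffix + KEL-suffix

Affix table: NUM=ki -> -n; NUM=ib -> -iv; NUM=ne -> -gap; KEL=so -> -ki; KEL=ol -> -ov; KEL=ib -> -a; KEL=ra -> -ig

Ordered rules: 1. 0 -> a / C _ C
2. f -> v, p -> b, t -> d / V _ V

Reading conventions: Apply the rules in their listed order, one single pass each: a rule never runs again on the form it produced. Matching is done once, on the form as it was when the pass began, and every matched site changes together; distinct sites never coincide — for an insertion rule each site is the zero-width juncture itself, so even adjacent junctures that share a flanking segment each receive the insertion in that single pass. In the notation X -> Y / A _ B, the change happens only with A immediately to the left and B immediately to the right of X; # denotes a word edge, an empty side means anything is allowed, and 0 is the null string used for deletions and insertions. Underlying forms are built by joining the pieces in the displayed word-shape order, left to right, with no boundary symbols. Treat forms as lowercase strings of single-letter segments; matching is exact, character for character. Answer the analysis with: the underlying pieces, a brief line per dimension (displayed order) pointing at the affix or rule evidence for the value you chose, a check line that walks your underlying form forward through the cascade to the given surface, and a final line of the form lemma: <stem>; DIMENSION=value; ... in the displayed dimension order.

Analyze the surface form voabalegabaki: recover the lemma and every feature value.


underlying: voaple-gap-ki
NUM=ne - signalled by the affix -gap
KEL=so - signalled by the affix -ki
check: voaplegapki -> voapalegapaki -> voabalegabaki
lemma: voaple; NUM=ne; KEL=so


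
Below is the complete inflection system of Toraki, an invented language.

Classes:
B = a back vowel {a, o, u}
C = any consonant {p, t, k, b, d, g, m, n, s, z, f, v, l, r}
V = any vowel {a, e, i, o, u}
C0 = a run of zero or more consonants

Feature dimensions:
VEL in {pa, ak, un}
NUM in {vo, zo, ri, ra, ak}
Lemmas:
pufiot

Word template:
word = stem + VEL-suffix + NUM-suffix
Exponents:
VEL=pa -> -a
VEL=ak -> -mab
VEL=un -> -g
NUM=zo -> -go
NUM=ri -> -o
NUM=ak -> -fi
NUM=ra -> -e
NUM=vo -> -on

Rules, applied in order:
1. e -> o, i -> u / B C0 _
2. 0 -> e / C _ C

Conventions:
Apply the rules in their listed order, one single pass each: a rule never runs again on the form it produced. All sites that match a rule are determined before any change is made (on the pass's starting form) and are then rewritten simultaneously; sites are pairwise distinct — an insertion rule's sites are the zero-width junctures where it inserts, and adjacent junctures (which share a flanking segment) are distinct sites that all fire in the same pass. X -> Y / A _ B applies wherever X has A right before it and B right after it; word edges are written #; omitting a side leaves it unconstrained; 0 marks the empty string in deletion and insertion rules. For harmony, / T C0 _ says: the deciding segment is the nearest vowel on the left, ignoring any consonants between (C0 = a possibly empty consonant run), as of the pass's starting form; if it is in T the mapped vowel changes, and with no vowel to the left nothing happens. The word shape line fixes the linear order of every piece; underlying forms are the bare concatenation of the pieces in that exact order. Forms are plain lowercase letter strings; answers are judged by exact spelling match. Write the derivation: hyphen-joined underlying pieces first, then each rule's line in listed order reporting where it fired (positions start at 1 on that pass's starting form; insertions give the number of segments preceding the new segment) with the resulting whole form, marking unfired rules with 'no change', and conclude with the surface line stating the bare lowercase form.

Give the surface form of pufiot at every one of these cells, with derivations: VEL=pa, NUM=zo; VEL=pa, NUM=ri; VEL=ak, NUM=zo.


cell VEL=pa, NUM=zo:
underlying: pufiot-a-go
1. e -> o, i -> u / B C0 _: fires at position(s) 4: pufuotago
2. 0 -> e / C _ C: no change
surface: pufuotago

cell VEL=pa, NUM=ri:
underlying: pufiot-a-o
1. e -> o, i -> u / B C0 _: fires at position(s) 4: pufuotao
2. 0 -> e / C _ C: no change
surface: pufuotao

cell VEL=ak, NUM=zo:
underlying: pufiot-mab-go
1. e -> o, i -> u / B C0 _: fires at position(s) 4: pufuotmabgo
2. 0 -> e / C _ C: inserts after position(s) 6, 9: pufuotemabego
surface: pufuotemabego
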